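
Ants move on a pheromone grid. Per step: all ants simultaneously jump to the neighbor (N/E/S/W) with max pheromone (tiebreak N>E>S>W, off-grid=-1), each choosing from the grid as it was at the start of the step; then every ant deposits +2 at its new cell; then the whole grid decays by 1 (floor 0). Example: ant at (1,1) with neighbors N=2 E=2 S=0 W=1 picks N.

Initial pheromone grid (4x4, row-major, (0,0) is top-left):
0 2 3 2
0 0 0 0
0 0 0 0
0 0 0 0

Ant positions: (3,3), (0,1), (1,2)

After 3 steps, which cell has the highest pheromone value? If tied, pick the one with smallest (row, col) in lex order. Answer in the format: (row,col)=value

Answer: (0,2)=8

Derivation:
Step 1: ant0:(3,3)->N->(2,3) | ant1:(0,1)->E->(0,2) | ant2:(1,2)->N->(0,2)
  grid max=6 at (0,2)
Step 2: ant0:(2,3)->N->(1,3) | ant1:(0,2)->E->(0,3) | ant2:(0,2)->E->(0,3)
  grid max=5 at (0,2)
Step 3: ant0:(1,3)->N->(0,3) | ant1:(0,3)->W->(0,2) | ant2:(0,3)->W->(0,2)
  grid max=8 at (0,2)
Final grid:
  0 0 8 5
  0 0 0 0
  0 0 0 0
  0 0 0 0
Max pheromone 8 at (0,2)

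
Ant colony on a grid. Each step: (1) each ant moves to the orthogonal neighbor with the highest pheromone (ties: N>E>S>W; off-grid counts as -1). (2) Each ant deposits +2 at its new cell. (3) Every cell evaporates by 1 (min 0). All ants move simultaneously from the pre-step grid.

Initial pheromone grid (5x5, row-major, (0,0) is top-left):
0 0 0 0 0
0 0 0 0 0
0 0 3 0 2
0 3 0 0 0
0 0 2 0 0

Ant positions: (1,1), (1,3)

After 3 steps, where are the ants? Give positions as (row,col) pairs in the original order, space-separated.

Step 1: ant0:(1,1)->N->(0,1) | ant1:(1,3)->N->(0,3)
  grid max=2 at (2,2)
Step 2: ant0:(0,1)->E->(0,2) | ant1:(0,3)->E->(0,4)
  grid max=1 at (0,2)
Step 3: ant0:(0,2)->E->(0,3) | ant1:(0,4)->S->(1,4)
  grid max=1 at (0,3)

(0,3) (1,4)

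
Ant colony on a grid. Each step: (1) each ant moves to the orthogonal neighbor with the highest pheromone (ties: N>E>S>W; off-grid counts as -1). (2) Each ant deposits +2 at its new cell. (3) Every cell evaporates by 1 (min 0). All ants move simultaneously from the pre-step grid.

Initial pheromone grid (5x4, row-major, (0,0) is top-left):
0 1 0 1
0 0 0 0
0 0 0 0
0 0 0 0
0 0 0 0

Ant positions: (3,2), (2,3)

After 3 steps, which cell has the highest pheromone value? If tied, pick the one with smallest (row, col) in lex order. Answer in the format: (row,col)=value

Step 1: ant0:(3,2)->N->(2,2) | ant1:(2,3)->N->(1,3)
  grid max=1 at (1,3)
Step 2: ant0:(2,2)->N->(1,2) | ant1:(1,3)->N->(0,3)
  grid max=1 at (0,3)
Step 3: ant0:(1,2)->N->(0,2) | ant1:(0,3)->S->(1,3)
  grid max=1 at (0,2)
Final grid:
  0 0 1 0
  0 0 0 1
  0 0 0 0
  0 0 0 0
  0 0 0 0
Max pheromone 1 at (0,2)

Answer: (0,2)=1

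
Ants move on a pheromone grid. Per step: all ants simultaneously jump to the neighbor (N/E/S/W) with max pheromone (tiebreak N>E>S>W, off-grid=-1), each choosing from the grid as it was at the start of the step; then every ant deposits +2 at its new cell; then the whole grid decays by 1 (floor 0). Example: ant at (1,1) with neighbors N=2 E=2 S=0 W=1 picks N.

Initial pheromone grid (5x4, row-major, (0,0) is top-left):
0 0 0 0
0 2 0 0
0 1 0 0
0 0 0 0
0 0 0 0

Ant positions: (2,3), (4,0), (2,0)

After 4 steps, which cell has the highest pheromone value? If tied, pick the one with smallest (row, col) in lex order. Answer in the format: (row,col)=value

Step 1: ant0:(2,3)->N->(1,3) | ant1:(4,0)->N->(3,0) | ant2:(2,0)->E->(2,1)
  grid max=2 at (2,1)
Step 2: ant0:(1,3)->N->(0,3) | ant1:(3,0)->N->(2,0) | ant2:(2,1)->N->(1,1)
  grid max=2 at (1,1)
Step 3: ant0:(0,3)->S->(1,3) | ant1:(2,0)->E->(2,1) | ant2:(1,1)->S->(2,1)
  grid max=4 at (2,1)
Step 4: ant0:(1,3)->N->(0,3) | ant1:(2,1)->N->(1,1) | ant2:(2,1)->N->(1,1)
  grid max=4 at (1,1)
Final grid:
  0 0 0 1
  0 4 0 0
  0 3 0 0
  0 0 0 0
  0 0 0 0
Max pheromone 4 at (1,1)

Answer: (1,1)=4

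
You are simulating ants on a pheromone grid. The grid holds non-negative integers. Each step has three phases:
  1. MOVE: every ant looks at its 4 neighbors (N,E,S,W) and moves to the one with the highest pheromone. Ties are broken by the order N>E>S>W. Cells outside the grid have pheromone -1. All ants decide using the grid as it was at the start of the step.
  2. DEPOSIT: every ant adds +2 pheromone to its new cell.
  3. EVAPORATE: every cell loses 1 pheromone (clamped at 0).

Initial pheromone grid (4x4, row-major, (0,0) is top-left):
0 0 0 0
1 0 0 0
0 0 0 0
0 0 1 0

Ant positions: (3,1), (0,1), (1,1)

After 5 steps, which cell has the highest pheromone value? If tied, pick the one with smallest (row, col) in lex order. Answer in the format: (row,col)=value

Step 1: ant0:(3,1)->E->(3,2) | ant1:(0,1)->E->(0,2) | ant2:(1,1)->W->(1,0)
  grid max=2 at (1,0)
Step 2: ant0:(3,2)->N->(2,2) | ant1:(0,2)->E->(0,3) | ant2:(1,0)->N->(0,0)
  grid max=1 at (0,0)
Step 3: ant0:(2,2)->S->(3,2) | ant1:(0,3)->S->(1,3) | ant2:(0,0)->S->(1,0)
  grid max=2 at (1,0)
Step 4: ant0:(3,2)->N->(2,2) | ant1:(1,3)->N->(0,3) | ant2:(1,0)->N->(0,0)
  grid max=1 at (0,0)
Step 5: ant0:(2,2)->S->(3,2) | ant1:(0,3)->S->(1,3) | ant2:(0,0)->S->(1,0)
  grid max=2 at (1,0)
Final grid:
  0 0 0 0
  2 0 0 1
  0 0 0 0
  0 0 2 0
Max pheromone 2 at (1,0)

Answer: (1,0)=2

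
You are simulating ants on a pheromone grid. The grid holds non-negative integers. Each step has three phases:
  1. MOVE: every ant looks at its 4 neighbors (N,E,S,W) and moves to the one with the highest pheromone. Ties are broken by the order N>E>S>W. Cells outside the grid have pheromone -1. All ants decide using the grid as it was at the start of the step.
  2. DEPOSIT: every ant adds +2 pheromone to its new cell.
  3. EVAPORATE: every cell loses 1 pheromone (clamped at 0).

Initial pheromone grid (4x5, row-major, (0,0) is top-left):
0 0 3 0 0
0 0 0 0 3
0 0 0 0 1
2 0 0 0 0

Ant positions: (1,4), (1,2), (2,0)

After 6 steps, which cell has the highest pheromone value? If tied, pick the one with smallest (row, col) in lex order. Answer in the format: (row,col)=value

Answer: (0,2)=3

Derivation:
Step 1: ant0:(1,4)->S->(2,4) | ant1:(1,2)->N->(0,2) | ant2:(2,0)->S->(3,0)
  grid max=4 at (0,2)
Step 2: ant0:(2,4)->N->(1,4) | ant1:(0,2)->E->(0,3) | ant2:(3,0)->N->(2,0)
  grid max=3 at (0,2)
Step 3: ant0:(1,4)->S->(2,4) | ant1:(0,3)->W->(0,2) | ant2:(2,0)->S->(3,0)
  grid max=4 at (0,2)
Step 4: ant0:(2,4)->N->(1,4) | ant1:(0,2)->E->(0,3) | ant2:(3,0)->N->(2,0)
  grid max=3 at (0,2)
Step 5: ant0:(1,4)->S->(2,4) | ant1:(0,3)->W->(0,2) | ant2:(2,0)->S->(3,0)
  grid max=4 at (0,2)
Step 6: ant0:(2,4)->N->(1,4) | ant1:(0,2)->E->(0,3) | ant2:(3,0)->N->(2,0)
  grid max=3 at (0,2)
Final grid:
  0 0 3 1 0
  0 0 0 0 3
  1 0 0 0 1
  2 0 0 0 0
Max pheromone 3 at (0,2)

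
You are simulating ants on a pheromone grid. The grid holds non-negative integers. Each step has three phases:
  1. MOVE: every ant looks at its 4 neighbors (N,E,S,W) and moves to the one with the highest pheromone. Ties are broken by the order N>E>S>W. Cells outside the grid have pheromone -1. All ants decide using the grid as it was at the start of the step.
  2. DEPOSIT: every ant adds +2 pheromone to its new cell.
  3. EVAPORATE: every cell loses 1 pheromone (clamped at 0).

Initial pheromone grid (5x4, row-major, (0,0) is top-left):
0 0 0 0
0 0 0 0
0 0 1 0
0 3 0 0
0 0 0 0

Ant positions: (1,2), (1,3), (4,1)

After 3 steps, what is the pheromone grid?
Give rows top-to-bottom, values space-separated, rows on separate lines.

After step 1: ants at (2,2),(0,3),(3,1)
  0 0 0 1
  0 0 0 0
  0 0 2 0
  0 4 0 0
  0 0 0 0
After step 2: ants at (1,2),(1,3),(2,1)
  0 0 0 0
  0 0 1 1
  0 1 1 0
  0 3 0 0
  0 0 0 0
After step 3: ants at (1,3),(1,2),(3,1)
  0 0 0 0
  0 0 2 2
  0 0 0 0
  0 4 0 0
  0 0 0 0

0 0 0 0
0 0 2 2
0 0 0 0
0 4 0 0
0 0 0 0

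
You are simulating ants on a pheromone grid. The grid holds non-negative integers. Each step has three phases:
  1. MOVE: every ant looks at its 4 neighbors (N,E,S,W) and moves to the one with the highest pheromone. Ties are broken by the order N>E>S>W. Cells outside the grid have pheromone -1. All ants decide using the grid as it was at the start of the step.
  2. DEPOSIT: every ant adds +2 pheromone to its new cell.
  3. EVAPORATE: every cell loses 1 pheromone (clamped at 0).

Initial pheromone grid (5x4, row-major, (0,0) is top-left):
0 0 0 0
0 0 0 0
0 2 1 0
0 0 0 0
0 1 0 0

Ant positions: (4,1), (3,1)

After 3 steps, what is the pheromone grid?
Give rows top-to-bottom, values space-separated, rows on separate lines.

After step 1: ants at (3,1),(2,1)
  0 0 0 0
  0 0 0 0
  0 3 0 0
  0 1 0 0
  0 0 0 0
After step 2: ants at (2,1),(3,1)
  0 0 0 0
  0 0 0 0
  0 4 0 0
  0 2 0 0
  0 0 0 0
After step 3: ants at (3,1),(2,1)
  0 0 0 0
  0 0 0 0
  0 5 0 0
  0 3 0 0
  0 0 0 0

0 0 0 0
0 0 0 0
0 5 0 0
0 3 0 0
0 0 0 0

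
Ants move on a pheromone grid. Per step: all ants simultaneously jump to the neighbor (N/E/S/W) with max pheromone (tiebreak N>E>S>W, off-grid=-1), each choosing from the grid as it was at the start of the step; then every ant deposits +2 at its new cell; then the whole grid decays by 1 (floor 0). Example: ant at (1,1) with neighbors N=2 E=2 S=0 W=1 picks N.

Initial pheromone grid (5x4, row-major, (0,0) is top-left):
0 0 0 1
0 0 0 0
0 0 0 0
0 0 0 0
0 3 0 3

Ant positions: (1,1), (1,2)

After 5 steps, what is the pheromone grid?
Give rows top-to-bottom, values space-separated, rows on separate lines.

After step 1: ants at (0,1),(0,2)
  0 1 1 0
  0 0 0 0
  0 0 0 0
  0 0 0 0
  0 2 0 2
After step 2: ants at (0,2),(0,1)
  0 2 2 0
  0 0 0 0
  0 0 0 0
  0 0 0 0
  0 1 0 1
After step 3: ants at (0,1),(0,2)
  0 3 3 0
  0 0 0 0
  0 0 0 0
  0 0 0 0
  0 0 0 0
After step 4: ants at (0,2),(0,1)
  0 4 4 0
  0 0 0 0
  0 0 0 0
  0 0 0 0
  0 0 0 0
After step 5: ants at (0,1),(0,2)
  0 5 5 0
  0 0 0 0
  0 0 0 0
  0 0 0 0
  0 0 0 0

0 5 5 0
0 0 0 0
0 0 0 0
0 0 0 0
0 0 0 0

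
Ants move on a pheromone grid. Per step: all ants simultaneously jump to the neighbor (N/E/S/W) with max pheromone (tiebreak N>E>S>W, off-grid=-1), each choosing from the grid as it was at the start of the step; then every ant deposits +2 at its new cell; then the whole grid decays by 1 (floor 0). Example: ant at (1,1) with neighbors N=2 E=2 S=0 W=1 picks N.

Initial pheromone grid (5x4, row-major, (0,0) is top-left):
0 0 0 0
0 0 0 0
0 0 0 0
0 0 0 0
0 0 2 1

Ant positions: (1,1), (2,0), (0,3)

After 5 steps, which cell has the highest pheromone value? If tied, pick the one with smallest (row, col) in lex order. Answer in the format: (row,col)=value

Answer: (0,2)=6

Derivation:
Step 1: ant0:(1,1)->N->(0,1) | ant1:(2,0)->N->(1,0) | ant2:(0,3)->S->(1,3)
  grid max=1 at (0,1)
Step 2: ant0:(0,1)->E->(0,2) | ant1:(1,0)->N->(0,0) | ant2:(1,3)->N->(0,3)
  grid max=1 at (0,0)
Step 3: ant0:(0,2)->E->(0,3) | ant1:(0,0)->E->(0,1) | ant2:(0,3)->W->(0,2)
  grid max=2 at (0,2)
Step 4: ant0:(0,3)->W->(0,2) | ant1:(0,1)->E->(0,2) | ant2:(0,2)->E->(0,3)
  grid max=5 at (0,2)
Step 5: ant0:(0,2)->E->(0,3) | ant1:(0,2)->E->(0,3) | ant2:(0,3)->W->(0,2)
  grid max=6 at (0,2)
Final grid:
  0 0 6 6
  0 0 0 0
  0 0 0 0
  0 0 0 0
  0 0 0 0
Max pheromone 6 at (0,2)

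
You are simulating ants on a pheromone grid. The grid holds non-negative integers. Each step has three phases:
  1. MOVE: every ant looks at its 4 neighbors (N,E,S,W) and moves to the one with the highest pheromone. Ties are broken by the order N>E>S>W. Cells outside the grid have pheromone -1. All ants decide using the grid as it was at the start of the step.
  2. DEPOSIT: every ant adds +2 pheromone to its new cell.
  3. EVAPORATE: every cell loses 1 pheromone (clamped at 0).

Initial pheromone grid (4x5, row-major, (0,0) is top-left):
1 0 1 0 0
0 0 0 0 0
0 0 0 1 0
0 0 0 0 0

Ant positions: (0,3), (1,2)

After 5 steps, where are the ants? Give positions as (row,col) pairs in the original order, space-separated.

Step 1: ant0:(0,3)->W->(0,2) | ant1:(1,2)->N->(0,2)
  grid max=4 at (0,2)
Step 2: ant0:(0,2)->E->(0,3) | ant1:(0,2)->E->(0,3)
  grid max=3 at (0,2)
Step 3: ant0:(0,3)->W->(0,2) | ant1:(0,3)->W->(0,2)
  grid max=6 at (0,2)
Step 4: ant0:(0,2)->E->(0,3) | ant1:(0,2)->E->(0,3)
  grid max=5 at (0,2)
Step 5: ant0:(0,3)->W->(0,2) | ant1:(0,3)->W->(0,2)
  grid max=8 at (0,2)

(0,2) (0,2)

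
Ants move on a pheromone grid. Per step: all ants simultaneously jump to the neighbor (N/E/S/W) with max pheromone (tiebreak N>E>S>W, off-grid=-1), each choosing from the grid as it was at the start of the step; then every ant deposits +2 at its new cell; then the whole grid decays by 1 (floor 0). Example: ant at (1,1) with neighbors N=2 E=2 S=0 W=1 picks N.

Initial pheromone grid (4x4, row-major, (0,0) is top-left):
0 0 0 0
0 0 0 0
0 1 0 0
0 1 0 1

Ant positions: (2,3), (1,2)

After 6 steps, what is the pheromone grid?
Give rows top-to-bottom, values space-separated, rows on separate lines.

After step 1: ants at (3,3),(0,2)
  0 0 1 0
  0 0 0 0
  0 0 0 0
  0 0 0 2
After step 2: ants at (2,3),(0,3)
  0 0 0 1
  0 0 0 0
  0 0 0 1
  0 0 0 1
After step 3: ants at (3,3),(1,3)
  0 0 0 0
  0 0 0 1
  0 0 0 0
  0 0 0 2
After step 4: ants at (2,3),(0,3)
  0 0 0 1
  0 0 0 0
  0 0 0 1
  0 0 0 1
After step 5: ants at (3,3),(1,3)
  0 0 0 0
  0 0 0 1
  0 0 0 0
  0 0 0 2
After step 6: ants at (2,3),(0,3)
  0 0 0 1
  0 0 0 0
  0 0 0 1
  0 0 0 1

0 0 0 1
0 0 0 0
0 0 0 1
0 0 0 1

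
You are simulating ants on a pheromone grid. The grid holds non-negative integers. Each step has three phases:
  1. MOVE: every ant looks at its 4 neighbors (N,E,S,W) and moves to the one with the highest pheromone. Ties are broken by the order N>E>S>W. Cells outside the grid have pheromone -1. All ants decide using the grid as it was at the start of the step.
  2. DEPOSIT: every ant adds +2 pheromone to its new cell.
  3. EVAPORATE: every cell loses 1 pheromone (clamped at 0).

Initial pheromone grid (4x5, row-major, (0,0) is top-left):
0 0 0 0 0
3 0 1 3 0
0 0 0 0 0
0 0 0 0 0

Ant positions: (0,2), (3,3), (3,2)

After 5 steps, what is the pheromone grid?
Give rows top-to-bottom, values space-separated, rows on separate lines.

After step 1: ants at (1,2),(2,3),(2,2)
  0 0 0 0 0
  2 0 2 2 0
  0 0 1 1 0
  0 0 0 0 0
After step 2: ants at (1,3),(1,3),(1,2)
  0 0 0 0 0
  1 0 3 5 0
  0 0 0 0 0
  0 0 0 0 0
After step 3: ants at (1,2),(1,2),(1,3)
  0 0 0 0 0
  0 0 6 6 0
  0 0 0 0 0
  0 0 0 0 0
After step 4: ants at (1,3),(1,3),(1,2)
  0 0 0 0 0
  0 0 7 9 0
  0 0 0 0 0
  0 0 0 0 0
After step 5: ants at (1,2),(1,2),(1,3)
  0 0 0 0 0
  0 0 10 10 0
  0 0 0 0 0
  0 0 0 0 0

0 0 0 0 0
0 0 10 10 0
0 0 0 0 0
0 0 0 0 0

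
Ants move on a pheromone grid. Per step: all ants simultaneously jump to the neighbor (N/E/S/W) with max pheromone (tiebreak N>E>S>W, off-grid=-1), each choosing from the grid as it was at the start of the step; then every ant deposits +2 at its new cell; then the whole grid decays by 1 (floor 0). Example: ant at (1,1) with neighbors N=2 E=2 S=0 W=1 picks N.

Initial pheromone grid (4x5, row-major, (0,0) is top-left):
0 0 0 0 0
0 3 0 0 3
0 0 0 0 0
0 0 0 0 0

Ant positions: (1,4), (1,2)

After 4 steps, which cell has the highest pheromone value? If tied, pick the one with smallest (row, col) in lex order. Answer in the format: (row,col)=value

Step 1: ant0:(1,4)->N->(0,4) | ant1:(1,2)->W->(1,1)
  grid max=4 at (1,1)
Step 2: ant0:(0,4)->S->(1,4) | ant1:(1,1)->N->(0,1)
  grid max=3 at (1,1)
Step 3: ant0:(1,4)->N->(0,4) | ant1:(0,1)->S->(1,1)
  grid max=4 at (1,1)
Step 4: ant0:(0,4)->S->(1,4) | ant1:(1,1)->N->(0,1)
  grid max=3 at (1,1)
Final grid:
  0 1 0 0 0
  0 3 0 0 3
  0 0 0 0 0
  0 0 0 0 0
Max pheromone 3 at (1,1)

Answer: (1,1)=3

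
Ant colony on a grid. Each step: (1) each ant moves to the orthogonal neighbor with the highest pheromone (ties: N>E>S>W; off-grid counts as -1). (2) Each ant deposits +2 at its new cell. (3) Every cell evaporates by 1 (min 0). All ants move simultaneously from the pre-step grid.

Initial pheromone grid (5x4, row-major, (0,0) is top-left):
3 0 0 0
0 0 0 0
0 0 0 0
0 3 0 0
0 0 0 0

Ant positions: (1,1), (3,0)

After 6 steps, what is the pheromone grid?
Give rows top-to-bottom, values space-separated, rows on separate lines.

After step 1: ants at (0,1),(3,1)
  2 1 0 0
  0 0 0 0
  0 0 0 0
  0 4 0 0
  0 0 0 0
After step 2: ants at (0,0),(2,1)
  3 0 0 0
  0 0 0 0
  0 1 0 0
  0 3 0 0
  0 0 0 0
After step 3: ants at (0,1),(3,1)
  2 1 0 0
  0 0 0 0
  0 0 0 0
  0 4 0 0
  0 0 0 0
After step 4: ants at (0,0),(2,1)
  3 0 0 0
  0 0 0 0
  0 1 0 0
  0 3 0 0
  0 0 0 0
After step 5: ants at (0,1),(3,1)
  2 1 0 0
  0 0 0 0
  0 0 0 0
  0 4 0 0
  0 0 0 0
After step 6: ants at (0,0),(2,1)
  3 0 0 0
  0 0 0 0
  0 1 0 0
  0 3 0 0
  0 0 0 0

3 0 0 0
0 0 0 0
0 1 0 0
0 3 0 0
0 0 0 0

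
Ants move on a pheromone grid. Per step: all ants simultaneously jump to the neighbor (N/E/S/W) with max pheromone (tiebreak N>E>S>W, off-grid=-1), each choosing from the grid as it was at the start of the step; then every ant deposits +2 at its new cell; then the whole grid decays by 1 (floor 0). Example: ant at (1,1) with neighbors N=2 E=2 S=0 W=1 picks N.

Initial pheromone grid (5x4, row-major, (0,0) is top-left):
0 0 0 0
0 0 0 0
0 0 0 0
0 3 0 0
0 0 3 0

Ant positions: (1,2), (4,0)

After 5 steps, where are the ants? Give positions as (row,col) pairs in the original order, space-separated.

Step 1: ant0:(1,2)->N->(0,2) | ant1:(4,0)->N->(3,0)
  grid max=2 at (3,1)
Step 2: ant0:(0,2)->E->(0,3) | ant1:(3,0)->E->(3,1)
  grid max=3 at (3,1)
Step 3: ant0:(0,3)->S->(1,3) | ant1:(3,1)->N->(2,1)
  grid max=2 at (3,1)
Step 4: ant0:(1,3)->N->(0,3) | ant1:(2,1)->S->(3,1)
  grid max=3 at (3,1)
Step 5: ant0:(0,3)->S->(1,3) | ant1:(3,1)->N->(2,1)
  grid max=2 at (3,1)

(1,3) (2,1)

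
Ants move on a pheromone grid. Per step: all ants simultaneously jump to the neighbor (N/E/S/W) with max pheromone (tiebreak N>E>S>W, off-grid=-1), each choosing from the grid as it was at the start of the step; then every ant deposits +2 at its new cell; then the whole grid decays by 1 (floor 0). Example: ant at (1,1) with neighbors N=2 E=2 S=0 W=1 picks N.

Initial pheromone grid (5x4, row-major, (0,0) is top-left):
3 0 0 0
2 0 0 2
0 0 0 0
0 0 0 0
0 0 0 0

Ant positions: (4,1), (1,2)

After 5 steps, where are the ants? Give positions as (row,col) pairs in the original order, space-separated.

Step 1: ant0:(4,1)->N->(3,1) | ant1:(1,2)->E->(1,3)
  grid max=3 at (1,3)
Step 2: ant0:(3,1)->N->(2,1) | ant1:(1,3)->N->(0,3)
  grid max=2 at (1,3)
Step 3: ant0:(2,1)->N->(1,1) | ant1:(0,3)->S->(1,3)
  grid max=3 at (1,3)
Step 4: ant0:(1,1)->N->(0,1) | ant1:(1,3)->N->(0,3)
  grid max=2 at (1,3)
Step 5: ant0:(0,1)->E->(0,2) | ant1:(0,3)->S->(1,3)
  grid max=3 at (1,3)

(0,2) (1,3)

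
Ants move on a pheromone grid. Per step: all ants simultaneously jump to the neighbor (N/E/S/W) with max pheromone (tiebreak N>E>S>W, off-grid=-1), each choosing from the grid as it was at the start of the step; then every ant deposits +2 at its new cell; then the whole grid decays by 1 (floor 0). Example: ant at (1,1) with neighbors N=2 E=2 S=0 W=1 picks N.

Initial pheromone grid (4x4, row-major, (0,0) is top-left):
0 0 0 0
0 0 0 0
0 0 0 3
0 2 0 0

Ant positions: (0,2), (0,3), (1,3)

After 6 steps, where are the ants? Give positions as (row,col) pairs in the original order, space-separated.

Step 1: ant0:(0,2)->E->(0,3) | ant1:(0,3)->S->(1,3) | ant2:(1,3)->S->(2,3)
  grid max=4 at (2,3)
Step 2: ant0:(0,3)->S->(1,3) | ant1:(1,3)->S->(2,3) | ant2:(2,3)->N->(1,3)
  grid max=5 at (2,3)
Step 3: ant0:(1,3)->S->(2,3) | ant1:(2,3)->N->(1,3) | ant2:(1,3)->S->(2,3)
  grid max=8 at (2,3)
Step 4: ant0:(2,3)->N->(1,3) | ant1:(1,3)->S->(2,3) | ant2:(2,3)->N->(1,3)
  grid max=9 at (2,3)
Step 5: ant0:(1,3)->S->(2,3) | ant1:(2,3)->N->(1,3) | ant2:(1,3)->S->(2,3)
  grid max=12 at (2,3)
Step 6: ant0:(2,3)->N->(1,3) | ant1:(1,3)->S->(2,3) | ant2:(2,3)->N->(1,3)
  grid max=13 at (2,3)

(1,3) (2,3) (1,3)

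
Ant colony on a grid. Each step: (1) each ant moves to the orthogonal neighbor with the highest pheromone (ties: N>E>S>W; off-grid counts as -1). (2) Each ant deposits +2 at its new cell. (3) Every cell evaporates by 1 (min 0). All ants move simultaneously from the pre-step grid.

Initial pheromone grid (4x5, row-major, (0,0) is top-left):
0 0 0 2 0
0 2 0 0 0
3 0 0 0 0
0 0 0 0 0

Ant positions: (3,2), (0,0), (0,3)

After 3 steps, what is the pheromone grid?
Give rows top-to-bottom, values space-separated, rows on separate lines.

After step 1: ants at (2,2),(0,1),(0,4)
  0 1 0 1 1
  0 1 0 0 0
  2 0 1 0 0
  0 0 0 0 0
After step 2: ants at (1,2),(1,1),(0,3)
  0 0 0 2 0
  0 2 1 0 0
  1 0 0 0 0
  0 0 0 0 0
After step 3: ants at (1,1),(1,2),(0,4)
  0 0 0 1 1
  0 3 2 0 0
  0 0 0 0 0
  0 0 0 0 0

0 0 0 1 1
0 3 2 0 0
0 0 0 0 0
0 0 0 0 0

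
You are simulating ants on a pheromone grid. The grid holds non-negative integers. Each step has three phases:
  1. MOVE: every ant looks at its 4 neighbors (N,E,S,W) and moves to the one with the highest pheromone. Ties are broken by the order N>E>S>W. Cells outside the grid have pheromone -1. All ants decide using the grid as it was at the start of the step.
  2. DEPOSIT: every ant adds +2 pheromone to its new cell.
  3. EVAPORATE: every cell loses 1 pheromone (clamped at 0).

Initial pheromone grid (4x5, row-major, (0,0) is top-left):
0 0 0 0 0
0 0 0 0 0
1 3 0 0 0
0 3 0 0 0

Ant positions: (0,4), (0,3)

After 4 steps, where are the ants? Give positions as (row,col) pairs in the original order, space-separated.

Step 1: ant0:(0,4)->S->(1,4) | ant1:(0,3)->E->(0,4)
  grid max=2 at (2,1)
Step 2: ant0:(1,4)->N->(0,4) | ant1:(0,4)->S->(1,4)
  grid max=2 at (0,4)
Step 3: ant0:(0,4)->S->(1,4) | ant1:(1,4)->N->(0,4)
  grid max=3 at (0,4)
Step 4: ant0:(1,4)->N->(0,4) | ant1:(0,4)->S->(1,4)
  grid max=4 at (0,4)

(0,4) (1,4)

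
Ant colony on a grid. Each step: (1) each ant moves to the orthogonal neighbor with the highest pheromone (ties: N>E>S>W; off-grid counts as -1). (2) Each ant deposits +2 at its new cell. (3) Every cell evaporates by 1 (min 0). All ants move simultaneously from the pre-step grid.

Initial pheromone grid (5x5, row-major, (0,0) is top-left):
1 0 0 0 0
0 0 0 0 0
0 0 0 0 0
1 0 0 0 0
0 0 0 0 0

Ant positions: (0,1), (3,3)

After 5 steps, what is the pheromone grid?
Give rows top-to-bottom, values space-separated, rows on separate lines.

After step 1: ants at (0,0),(2,3)
  2 0 0 0 0
  0 0 0 0 0
  0 0 0 1 0
  0 0 0 0 0
  0 0 0 0 0
After step 2: ants at (0,1),(1,3)
  1 1 0 0 0
  0 0 0 1 0
  0 0 0 0 0
  0 0 0 0 0
  0 0 0 0 0
After step 3: ants at (0,0),(0,3)
  2 0 0 1 0
  0 0 0 0 0
  0 0 0 0 0
  0 0 0 0 0
  0 0 0 0 0
After step 4: ants at (0,1),(0,4)
  1 1 0 0 1
  0 0 0 0 0
  0 0 0 0 0
  0 0 0 0 0
  0 0 0 0 0
After step 5: ants at (0,0),(1,4)
  2 0 0 0 0
  0 0 0 0 1
  0 0 0 0 0
  0 0 0 0 0
  0 0 0 0 0

2 0 0 0 0
0 0 0 0 1
0 0 0 0 0
0 0 0 0 0
0 0 0 0 0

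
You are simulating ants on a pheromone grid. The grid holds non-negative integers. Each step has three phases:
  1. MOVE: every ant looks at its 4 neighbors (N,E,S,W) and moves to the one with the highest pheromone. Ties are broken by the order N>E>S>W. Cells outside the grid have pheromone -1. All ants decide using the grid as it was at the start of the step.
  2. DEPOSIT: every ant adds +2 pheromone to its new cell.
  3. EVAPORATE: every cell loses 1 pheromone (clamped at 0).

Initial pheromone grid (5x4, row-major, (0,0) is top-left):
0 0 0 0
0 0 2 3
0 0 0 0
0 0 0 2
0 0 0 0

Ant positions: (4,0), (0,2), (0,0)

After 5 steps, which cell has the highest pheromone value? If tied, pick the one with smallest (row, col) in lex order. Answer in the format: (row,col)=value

Answer: (1,2)=7

Derivation:
Step 1: ant0:(4,0)->N->(3,0) | ant1:(0,2)->S->(1,2) | ant2:(0,0)->E->(0,1)
  grid max=3 at (1,2)
Step 2: ant0:(3,0)->N->(2,0) | ant1:(1,2)->E->(1,3) | ant2:(0,1)->E->(0,2)
  grid max=3 at (1,3)
Step 3: ant0:(2,0)->N->(1,0) | ant1:(1,3)->W->(1,2) | ant2:(0,2)->S->(1,2)
  grid max=5 at (1,2)
Step 4: ant0:(1,0)->N->(0,0) | ant1:(1,2)->E->(1,3) | ant2:(1,2)->E->(1,3)
  grid max=5 at (1,3)
Step 5: ant0:(0,0)->E->(0,1) | ant1:(1,3)->W->(1,2) | ant2:(1,3)->W->(1,2)
  grid max=7 at (1,2)
Final grid:
  0 1 0 0
  0 0 7 4
  0 0 0 0
  0 0 0 0
  0 0 0 0
Max pheromone 7 at (1,2)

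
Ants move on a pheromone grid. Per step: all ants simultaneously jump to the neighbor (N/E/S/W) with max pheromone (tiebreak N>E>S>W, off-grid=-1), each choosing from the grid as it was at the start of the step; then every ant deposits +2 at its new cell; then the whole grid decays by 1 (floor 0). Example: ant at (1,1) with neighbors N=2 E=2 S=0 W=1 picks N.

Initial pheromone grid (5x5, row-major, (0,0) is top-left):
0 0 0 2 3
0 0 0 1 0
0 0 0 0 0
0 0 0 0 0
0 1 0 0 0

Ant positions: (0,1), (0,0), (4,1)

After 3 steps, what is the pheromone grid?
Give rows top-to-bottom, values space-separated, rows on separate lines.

After step 1: ants at (0,2),(0,1),(3,1)
  0 1 1 1 2
  0 0 0 0 0
  0 0 0 0 0
  0 1 0 0 0
  0 0 0 0 0
After step 2: ants at (0,3),(0,2),(2,1)
  0 0 2 2 1
  0 0 0 0 0
  0 1 0 0 0
  0 0 0 0 0
  0 0 0 0 0
After step 3: ants at (0,2),(0,3),(1,1)
  0 0 3 3 0
  0 1 0 0 0
  0 0 0 0 0
  0 0 0 0 0
  0 0 0 0 0

0 0 3 3 0
0 1 0 0 0
0 0 0 0 0
0 0 0 0 0
0 0 0 0 0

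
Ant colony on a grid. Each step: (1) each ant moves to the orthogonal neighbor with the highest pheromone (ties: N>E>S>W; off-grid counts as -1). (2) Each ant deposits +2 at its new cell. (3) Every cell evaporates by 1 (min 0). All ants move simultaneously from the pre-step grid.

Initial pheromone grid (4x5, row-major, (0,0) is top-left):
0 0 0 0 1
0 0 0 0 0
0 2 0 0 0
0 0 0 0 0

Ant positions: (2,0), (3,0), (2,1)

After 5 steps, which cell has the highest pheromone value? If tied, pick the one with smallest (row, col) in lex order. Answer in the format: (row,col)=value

Answer: (2,1)=11

Derivation:
Step 1: ant0:(2,0)->E->(2,1) | ant1:(3,0)->N->(2,0) | ant2:(2,1)->N->(1,1)
  grid max=3 at (2,1)
Step 2: ant0:(2,1)->N->(1,1) | ant1:(2,0)->E->(2,1) | ant2:(1,1)->S->(2,1)
  grid max=6 at (2,1)
Step 3: ant0:(1,1)->S->(2,1) | ant1:(2,1)->N->(1,1) | ant2:(2,1)->N->(1,1)
  grid max=7 at (2,1)
Step 4: ant0:(2,1)->N->(1,1) | ant1:(1,1)->S->(2,1) | ant2:(1,1)->S->(2,1)
  grid max=10 at (2,1)
Step 5: ant0:(1,1)->S->(2,1) | ant1:(2,1)->N->(1,1) | ant2:(2,1)->N->(1,1)
  grid max=11 at (2,1)
Final grid:
  0 0 0 0 0
  0 9 0 0 0
  0 11 0 0 0
  0 0 0 0 0
Max pheromone 11 at (2,1)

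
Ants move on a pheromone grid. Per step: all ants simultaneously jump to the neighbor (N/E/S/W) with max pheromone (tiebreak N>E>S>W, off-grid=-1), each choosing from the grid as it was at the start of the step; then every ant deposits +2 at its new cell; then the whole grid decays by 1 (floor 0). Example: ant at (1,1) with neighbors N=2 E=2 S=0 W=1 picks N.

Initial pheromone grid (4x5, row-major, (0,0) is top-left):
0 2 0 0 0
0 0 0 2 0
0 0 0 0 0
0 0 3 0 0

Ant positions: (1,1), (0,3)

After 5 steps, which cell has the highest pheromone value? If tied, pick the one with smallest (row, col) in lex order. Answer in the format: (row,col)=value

Answer: (0,1)=3

Derivation:
Step 1: ant0:(1,1)->N->(0,1) | ant1:(0,3)->S->(1,3)
  grid max=3 at (0,1)
Step 2: ant0:(0,1)->E->(0,2) | ant1:(1,3)->N->(0,3)
  grid max=2 at (0,1)
Step 3: ant0:(0,2)->W->(0,1) | ant1:(0,3)->S->(1,3)
  grid max=3 at (0,1)
Step 4: ant0:(0,1)->E->(0,2) | ant1:(1,3)->N->(0,3)
  grid max=2 at (0,1)
Step 5: ant0:(0,2)->W->(0,1) | ant1:(0,3)->S->(1,3)
  grid max=3 at (0,1)
Final grid:
  0 3 0 0 0
  0 0 0 3 0
  0 0 0 0 0
  0 0 0 0 0
Max pheromone 3 at (0,1)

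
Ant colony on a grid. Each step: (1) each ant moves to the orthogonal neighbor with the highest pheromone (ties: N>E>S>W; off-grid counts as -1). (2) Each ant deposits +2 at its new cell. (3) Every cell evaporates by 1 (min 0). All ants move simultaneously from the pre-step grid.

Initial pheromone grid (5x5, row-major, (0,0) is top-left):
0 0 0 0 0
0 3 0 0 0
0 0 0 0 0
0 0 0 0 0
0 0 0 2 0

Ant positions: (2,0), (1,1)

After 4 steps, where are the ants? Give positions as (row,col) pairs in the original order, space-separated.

Step 1: ant0:(2,0)->N->(1,0) | ant1:(1,1)->N->(0,1)
  grid max=2 at (1,1)
Step 2: ant0:(1,0)->E->(1,1) | ant1:(0,1)->S->(1,1)
  grid max=5 at (1,1)
Step 3: ant0:(1,1)->N->(0,1) | ant1:(1,1)->N->(0,1)
  grid max=4 at (1,1)
Step 4: ant0:(0,1)->S->(1,1) | ant1:(0,1)->S->(1,1)
  grid max=7 at (1,1)

(1,1) (1,1)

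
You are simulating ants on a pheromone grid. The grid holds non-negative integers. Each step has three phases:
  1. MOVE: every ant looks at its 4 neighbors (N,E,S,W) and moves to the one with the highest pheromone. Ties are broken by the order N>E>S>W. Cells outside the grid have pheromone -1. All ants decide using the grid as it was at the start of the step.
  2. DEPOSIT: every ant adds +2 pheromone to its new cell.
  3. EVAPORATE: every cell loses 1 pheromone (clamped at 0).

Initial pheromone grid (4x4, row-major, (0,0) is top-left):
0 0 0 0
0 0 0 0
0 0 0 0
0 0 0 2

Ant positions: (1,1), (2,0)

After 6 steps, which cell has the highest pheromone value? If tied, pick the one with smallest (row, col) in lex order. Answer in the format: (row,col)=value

Step 1: ant0:(1,1)->N->(0,1) | ant1:(2,0)->N->(1,0)
  grid max=1 at (0,1)
Step 2: ant0:(0,1)->E->(0,2) | ant1:(1,0)->N->(0,0)
  grid max=1 at (0,0)
Step 3: ant0:(0,2)->E->(0,3) | ant1:(0,0)->E->(0,1)
  grid max=1 at (0,1)
Step 4: ant0:(0,3)->S->(1,3) | ant1:(0,1)->E->(0,2)
  grid max=1 at (0,2)
Step 5: ant0:(1,3)->N->(0,3) | ant1:(0,2)->E->(0,3)
  grid max=3 at (0,3)
Step 6: ant0:(0,3)->S->(1,3) | ant1:(0,3)->S->(1,3)
  grid max=3 at (1,3)
Final grid:
  0 0 0 2
  0 0 0 3
  0 0 0 0
  0 0 0 0
Max pheromone 3 at (1,3)

Answer: (1,3)=3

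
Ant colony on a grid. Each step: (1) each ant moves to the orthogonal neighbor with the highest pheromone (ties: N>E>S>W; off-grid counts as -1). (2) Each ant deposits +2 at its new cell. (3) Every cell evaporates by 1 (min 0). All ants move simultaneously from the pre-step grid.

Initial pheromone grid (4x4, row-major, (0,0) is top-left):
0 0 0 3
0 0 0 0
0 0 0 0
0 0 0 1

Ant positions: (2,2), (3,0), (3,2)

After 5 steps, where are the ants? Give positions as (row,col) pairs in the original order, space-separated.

Step 1: ant0:(2,2)->N->(1,2) | ant1:(3,0)->N->(2,0) | ant2:(3,2)->E->(3,3)
  grid max=2 at (0,3)
Step 2: ant0:(1,2)->N->(0,2) | ant1:(2,0)->N->(1,0) | ant2:(3,3)->N->(2,3)
  grid max=1 at (0,2)
Step 3: ant0:(0,2)->E->(0,3) | ant1:(1,0)->N->(0,0) | ant2:(2,3)->S->(3,3)
  grid max=2 at (0,3)
Step 4: ant0:(0,3)->S->(1,3) | ant1:(0,0)->E->(0,1) | ant2:(3,3)->N->(2,3)
  grid max=1 at (0,1)
Step 5: ant0:(1,3)->N->(0,3) | ant1:(0,1)->E->(0,2) | ant2:(2,3)->N->(1,3)
  grid max=2 at (0,3)

(0,3) (0,2) (1,3)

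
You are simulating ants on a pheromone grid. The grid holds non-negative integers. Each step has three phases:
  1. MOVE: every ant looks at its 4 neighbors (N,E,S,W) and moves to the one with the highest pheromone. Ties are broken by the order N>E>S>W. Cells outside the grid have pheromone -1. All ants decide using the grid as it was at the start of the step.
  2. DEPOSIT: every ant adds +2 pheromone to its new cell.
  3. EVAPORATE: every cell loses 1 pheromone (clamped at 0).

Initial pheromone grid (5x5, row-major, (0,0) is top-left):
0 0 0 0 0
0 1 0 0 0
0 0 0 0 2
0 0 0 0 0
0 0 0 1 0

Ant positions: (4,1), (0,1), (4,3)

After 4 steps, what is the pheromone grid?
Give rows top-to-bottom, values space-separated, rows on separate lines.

After step 1: ants at (3,1),(1,1),(3,3)
  0 0 0 0 0
  0 2 0 0 0
  0 0 0 0 1
  0 1 0 1 0
  0 0 0 0 0
After step 2: ants at (2,1),(0,1),(2,3)
  0 1 0 0 0
  0 1 0 0 0
  0 1 0 1 0
  0 0 0 0 0
  0 0 0 0 0
After step 3: ants at (1,1),(1,1),(1,3)
  0 0 0 0 0
  0 4 0 1 0
  0 0 0 0 0
  0 0 0 0 0
  0 0 0 0 0
After step 4: ants at (0,1),(0,1),(0,3)
  0 3 0 1 0
  0 3 0 0 0
  0 0 0 0 0
  0 0 0 0 0
  0 0 0 0 0

0 3 0 1 0
0 3 0 0 0
0 0 0 0 0
0 0 0 0 0
0 0 0 0 0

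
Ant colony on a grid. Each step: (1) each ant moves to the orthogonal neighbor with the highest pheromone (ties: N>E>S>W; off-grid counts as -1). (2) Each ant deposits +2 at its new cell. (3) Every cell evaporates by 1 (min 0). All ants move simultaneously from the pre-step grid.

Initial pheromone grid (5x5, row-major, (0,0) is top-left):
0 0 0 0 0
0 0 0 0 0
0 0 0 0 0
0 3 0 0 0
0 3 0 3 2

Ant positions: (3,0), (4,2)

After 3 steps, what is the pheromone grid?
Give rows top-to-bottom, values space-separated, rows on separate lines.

After step 1: ants at (3,1),(4,3)
  0 0 0 0 0
  0 0 0 0 0
  0 0 0 0 0
  0 4 0 0 0
  0 2 0 4 1
After step 2: ants at (4,1),(4,4)
  0 0 0 0 0
  0 0 0 0 0
  0 0 0 0 0
  0 3 0 0 0
  0 3 0 3 2
After step 3: ants at (3,1),(4,3)
  0 0 0 0 0
  0 0 0 0 0
  0 0 0 0 0
  0 4 0 0 0
  0 2 0 4 1

0 0 0 0 0
0 0 0 0 0
0 0 0 0 0
0 4 0 0 0
0 2 0 4 1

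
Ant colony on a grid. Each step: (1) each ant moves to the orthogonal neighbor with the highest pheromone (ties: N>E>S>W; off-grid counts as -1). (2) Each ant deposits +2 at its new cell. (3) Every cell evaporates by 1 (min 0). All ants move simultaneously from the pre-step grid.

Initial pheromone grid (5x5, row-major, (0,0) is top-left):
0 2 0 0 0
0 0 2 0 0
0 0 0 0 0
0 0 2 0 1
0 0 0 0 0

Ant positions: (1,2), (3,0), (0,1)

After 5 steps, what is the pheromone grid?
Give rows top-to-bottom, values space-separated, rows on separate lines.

After step 1: ants at (0,2),(2,0),(0,2)
  0 1 3 0 0
  0 0 1 0 0
  1 0 0 0 0
  0 0 1 0 0
  0 0 0 0 0
After step 2: ants at (1,2),(1,0),(1,2)
  0 0 2 0 0
  1 0 4 0 0
  0 0 0 0 0
  0 0 0 0 0
  0 0 0 0 0
After step 3: ants at (0,2),(0,0),(0,2)
  1 0 5 0 0
  0 0 3 0 0
  0 0 0 0 0
  0 0 0 0 0
  0 0 0 0 0
After step 4: ants at (1,2),(0,1),(1,2)
  0 1 4 0 0
  0 0 6 0 0
  0 0 0 0 0
  0 0 0 0 0
  0 0 0 0 0
After step 5: ants at (0,2),(0,2),(0,2)
  0 0 9 0 0
  0 0 5 0 0
  0 0 0 0 0
  0 0 0 0 0
  0 0 0 0 0

0 0 9 0 0
0 0 5 0 0
0 0 0 0 0
0 0 0 0 0
0 0 0 0 0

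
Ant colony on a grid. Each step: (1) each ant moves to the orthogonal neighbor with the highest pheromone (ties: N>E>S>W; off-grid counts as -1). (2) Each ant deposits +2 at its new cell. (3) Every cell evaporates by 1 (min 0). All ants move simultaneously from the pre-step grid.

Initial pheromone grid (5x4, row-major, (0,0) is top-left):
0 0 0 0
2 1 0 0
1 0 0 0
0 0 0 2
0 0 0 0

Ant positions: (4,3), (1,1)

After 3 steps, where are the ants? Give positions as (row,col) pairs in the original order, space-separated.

Step 1: ant0:(4,3)->N->(3,3) | ant1:(1,1)->W->(1,0)
  grid max=3 at (1,0)
Step 2: ant0:(3,3)->N->(2,3) | ant1:(1,0)->N->(0,0)
  grid max=2 at (1,0)
Step 3: ant0:(2,3)->S->(3,3) | ant1:(0,0)->S->(1,0)
  grid max=3 at (1,0)

(3,3) (1,0)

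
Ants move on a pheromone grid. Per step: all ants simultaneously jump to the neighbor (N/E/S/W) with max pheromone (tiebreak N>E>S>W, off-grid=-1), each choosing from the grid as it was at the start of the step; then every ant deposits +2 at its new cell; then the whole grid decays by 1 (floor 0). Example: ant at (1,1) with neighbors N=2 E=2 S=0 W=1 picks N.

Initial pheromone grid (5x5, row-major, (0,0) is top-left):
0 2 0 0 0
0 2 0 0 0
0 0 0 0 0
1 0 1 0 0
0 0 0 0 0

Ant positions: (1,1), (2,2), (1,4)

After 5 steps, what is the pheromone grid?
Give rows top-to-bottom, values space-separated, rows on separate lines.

After step 1: ants at (0,1),(3,2),(0,4)
  0 3 0 0 1
  0 1 0 0 0
  0 0 0 0 0
  0 0 2 0 0
  0 0 0 0 0
After step 2: ants at (1,1),(2,2),(1,4)
  0 2 0 0 0
  0 2 0 0 1
  0 0 1 0 0
  0 0 1 0 0
  0 0 0 0 0
After step 3: ants at (0,1),(3,2),(0,4)
  0 3 0 0 1
  0 1 0 0 0
  0 0 0 0 0
  0 0 2 0 0
  0 0 0 0 0
After step 4: ants at (1,1),(2,2),(1,4)
  0 2 0 0 0
  0 2 0 0 1
  0 0 1 0 0
  0 0 1 0 0
  0 0 0 0 0
After step 5: ants at (0,1),(3,2),(0,4)
  0 3 0 0 1
  0 1 0 0 0
  0 0 0 0 0
  0 0 2 0 0
  0 0 0 0 0

0 3 0 0 1
0 1 0 0 0
0 0 0 0 0
0 0 2 0 0
0 0 0 0 0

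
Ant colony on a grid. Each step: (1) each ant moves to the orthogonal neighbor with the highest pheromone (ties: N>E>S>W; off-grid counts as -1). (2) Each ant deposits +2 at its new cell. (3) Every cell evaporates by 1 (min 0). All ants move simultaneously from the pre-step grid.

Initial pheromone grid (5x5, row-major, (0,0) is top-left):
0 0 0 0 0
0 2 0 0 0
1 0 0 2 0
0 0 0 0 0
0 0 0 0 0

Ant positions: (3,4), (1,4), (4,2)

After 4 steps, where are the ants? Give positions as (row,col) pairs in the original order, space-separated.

Step 1: ant0:(3,4)->N->(2,4) | ant1:(1,4)->N->(0,4) | ant2:(4,2)->N->(3,2)
  grid max=1 at (0,4)
Step 2: ant0:(2,4)->W->(2,3) | ant1:(0,4)->S->(1,4) | ant2:(3,2)->N->(2,2)
  grid max=2 at (2,3)
Step 3: ant0:(2,3)->W->(2,2) | ant1:(1,4)->N->(0,4) | ant2:(2,2)->E->(2,3)
  grid max=3 at (2,3)
Step 4: ant0:(2,2)->E->(2,3) | ant1:(0,4)->S->(1,4) | ant2:(2,3)->W->(2,2)
  grid max=4 at (2,3)

(2,3) (1,4) (2,2)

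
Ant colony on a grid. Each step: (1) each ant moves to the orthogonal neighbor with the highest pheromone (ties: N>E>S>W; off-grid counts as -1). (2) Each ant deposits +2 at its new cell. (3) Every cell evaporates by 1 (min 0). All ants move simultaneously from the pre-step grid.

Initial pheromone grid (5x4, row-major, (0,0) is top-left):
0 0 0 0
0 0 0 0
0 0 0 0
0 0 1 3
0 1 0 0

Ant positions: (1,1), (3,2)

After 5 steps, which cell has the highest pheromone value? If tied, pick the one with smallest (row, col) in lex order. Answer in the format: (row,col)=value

Step 1: ant0:(1,1)->N->(0,1) | ant1:(3,2)->E->(3,3)
  grid max=4 at (3,3)
Step 2: ant0:(0,1)->E->(0,2) | ant1:(3,3)->N->(2,3)
  grid max=3 at (3,3)
Step 3: ant0:(0,2)->E->(0,3) | ant1:(2,3)->S->(3,3)
  grid max=4 at (3,3)
Step 4: ant0:(0,3)->S->(1,3) | ant1:(3,3)->N->(2,3)
  grid max=3 at (3,3)
Step 5: ant0:(1,3)->S->(2,3) | ant1:(2,3)->S->(3,3)
  grid max=4 at (3,3)
Final grid:
  0 0 0 0
  0 0 0 0
  0 0 0 2
  0 0 0 4
  0 0 0 0
Max pheromone 4 at (3,3)

Answer: (3,3)=4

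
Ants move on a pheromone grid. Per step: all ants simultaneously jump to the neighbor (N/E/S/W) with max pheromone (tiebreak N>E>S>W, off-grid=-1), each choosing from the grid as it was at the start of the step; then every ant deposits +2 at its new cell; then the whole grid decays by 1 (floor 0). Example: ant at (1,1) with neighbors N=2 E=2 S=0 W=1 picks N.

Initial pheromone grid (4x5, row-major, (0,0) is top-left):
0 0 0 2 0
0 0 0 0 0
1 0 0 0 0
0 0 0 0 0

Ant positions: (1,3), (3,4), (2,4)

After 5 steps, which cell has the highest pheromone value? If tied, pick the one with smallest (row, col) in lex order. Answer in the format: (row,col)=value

Step 1: ant0:(1,3)->N->(0,3) | ant1:(3,4)->N->(2,4) | ant2:(2,4)->N->(1,4)
  grid max=3 at (0,3)
Step 2: ant0:(0,3)->E->(0,4) | ant1:(2,4)->N->(1,4) | ant2:(1,4)->S->(2,4)
  grid max=2 at (0,3)
Step 3: ant0:(0,4)->S->(1,4) | ant1:(1,4)->S->(2,4) | ant2:(2,4)->N->(1,4)
  grid max=5 at (1,4)
Step 4: ant0:(1,4)->S->(2,4) | ant1:(2,4)->N->(1,4) | ant2:(1,4)->S->(2,4)
  grid max=6 at (1,4)
Step 5: ant0:(2,4)->N->(1,4) | ant1:(1,4)->S->(2,4) | ant2:(2,4)->N->(1,4)
  grid max=9 at (1,4)
Final grid:
  0 0 0 0 0
  0 0 0 0 9
  0 0 0 0 7
  0 0 0 0 0
Max pheromone 9 at (1,4)

Answer: (1,4)=9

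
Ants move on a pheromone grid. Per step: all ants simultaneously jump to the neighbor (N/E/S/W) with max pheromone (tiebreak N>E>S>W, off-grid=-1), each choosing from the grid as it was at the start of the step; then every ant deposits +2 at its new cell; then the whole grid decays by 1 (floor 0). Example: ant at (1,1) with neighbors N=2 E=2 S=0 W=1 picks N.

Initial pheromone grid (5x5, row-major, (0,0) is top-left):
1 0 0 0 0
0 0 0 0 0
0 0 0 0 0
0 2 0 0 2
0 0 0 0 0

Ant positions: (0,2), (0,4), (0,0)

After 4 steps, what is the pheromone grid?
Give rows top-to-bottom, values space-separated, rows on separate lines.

After step 1: ants at (0,3),(1,4),(0,1)
  0 1 0 1 0
  0 0 0 0 1
  0 0 0 0 0
  0 1 0 0 1
  0 0 0 0 0
After step 2: ants at (0,4),(0,4),(0,2)
  0 0 1 0 3
  0 0 0 0 0
  0 0 0 0 0
  0 0 0 0 0
  0 0 0 0 0
After step 3: ants at (1,4),(1,4),(0,3)
  0 0 0 1 2
  0 0 0 0 3
  0 0 0 0 0
  0 0 0 0 0
  0 0 0 0 0
After step 4: ants at (0,4),(0,4),(0,4)
  0 0 0 0 7
  0 0 0 0 2
  0 0 0 0 0
  0 0 0 0 0
  0 0 0 0 0

0 0 0 0 7
0 0 0 0 2
0 0 0 0 0
0 0 0 0 0
0 0 0 0 0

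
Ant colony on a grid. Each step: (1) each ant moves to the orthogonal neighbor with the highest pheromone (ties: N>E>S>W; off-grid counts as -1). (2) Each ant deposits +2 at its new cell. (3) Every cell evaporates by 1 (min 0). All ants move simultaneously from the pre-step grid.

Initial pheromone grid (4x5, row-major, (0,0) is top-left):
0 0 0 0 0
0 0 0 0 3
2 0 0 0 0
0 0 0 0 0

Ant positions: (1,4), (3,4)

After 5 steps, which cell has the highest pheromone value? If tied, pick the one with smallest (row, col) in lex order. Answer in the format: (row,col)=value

Answer: (1,4)=6

Derivation:
Step 1: ant0:(1,4)->N->(0,4) | ant1:(3,4)->N->(2,4)
  grid max=2 at (1,4)
Step 2: ant0:(0,4)->S->(1,4) | ant1:(2,4)->N->(1,4)
  grid max=5 at (1,4)
Step 3: ant0:(1,4)->N->(0,4) | ant1:(1,4)->N->(0,4)
  grid max=4 at (1,4)
Step 4: ant0:(0,4)->S->(1,4) | ant1:(0,4)->S->(1,4)
  grid max=7 at (1,4)
Step 5: ant0:(1,4)->N->(0,4) | ant1:(1,4)->N->(0,4)
  grid max=6 at (1,4)
Final grid:
  0 0 0 0 5
  0 0 0 0 6
  0 0 0 0 0
  0 0 0 0 0
Max pheromone 6 at (1,4)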